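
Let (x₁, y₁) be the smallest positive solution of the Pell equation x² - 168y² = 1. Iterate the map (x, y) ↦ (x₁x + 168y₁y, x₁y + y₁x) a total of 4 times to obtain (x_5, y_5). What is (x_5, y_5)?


Step 1: Find the fundamental solution (x₁, y₁) of x² - 168y² = 1.
  Expand √168 as a continued fraction. a₀ = ⌊√168⌋ = 12; iterate m_{k+1} = d_k·a_k − m_k, d_{k+1} = (168 − m_{k+1}²)/d_k, a_{k+1} = ⌊(a₀ + m_{k+1})/d_{k+1}⌋ (starting m₀ = 0, d₀ = 1), with convergents p_k = a_k·p_{k-1} + p_{k-2}, q_k = a_k·q_{k-1} + q_{k-2} (p₋₁ = 1, q₋₁ = 0):
  k = 0: a₀ = 12; p₀/q₀ = 12/1; p₀² − 168·q₀² = 144 − 168 = -24.
  k = 1: m = 12, d = 24, a = ⌊(12 + 12)/24⌋ = 1; p/q = (1·12 + 1)/(1·1 + 0) = 13/1; p² − 168·q² = 169 − 168 = 1.
  The first convergent with p² − 168·q² = 1 gives the fundamental solution (x₁, y₁) = (13, 1).
Step 2: Apply the recurrence (x_{n+1}, y_{n+1}) = (x₁x_n + 168y₁y_n, x₁y_n + y₁x_n) repeatedly.
  From (x_1, y_1) = (13, 1): x_2 = 13·13 + 168·1·1 = 337; y_2 = 13·1 + 1·13 = 26.
  From (x_2, y_2) = (337, 26): x_3 = 13·337 + 168·1·26 = 8749; y_3 = 13·26 + 1·337 = 675.
  From (x_3, y_3) = (8749, 675): x_4 = 13·8749 + 168·1·675 = 227137; y_4 = 13·675 + 1·8749 = 17524.
  From (x_4, y_4) = (227137, 17524): x_5 = 13·227137 + 168·1·17524 = 5896813; y_5 = 13·17524 + 1·227137 = 454949.
Step 3: Verify x_5² - 168·y_5² = 34772403556969 - 34772403556968 = 1 (should be 1). ✓

(x_1, y_1) = (13, 1); (x_5, y_5) = (5896813, 454949).


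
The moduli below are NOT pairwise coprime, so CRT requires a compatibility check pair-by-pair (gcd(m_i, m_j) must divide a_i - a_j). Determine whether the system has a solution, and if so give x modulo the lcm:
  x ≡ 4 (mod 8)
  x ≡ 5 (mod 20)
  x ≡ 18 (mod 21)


Moduli 8, 20, 21 are not pairwise coprime, so CRT works modulo lcm(m_i) when all pairwise compatibility conditions hold.
Pairwise compatibility: gcd(m_i, m_j) must divide a_i - a_j for every pair.
Merge one congruence at a time:
  Start: x ≡ 4 (mod 8).
  Combine with x ≡ 5 (mod 20): gcd(8, 20) = 4, and 5 - 4 = 1 is NOT divisible by 4.
    ⇒ system is inconsistent (no integer solution).

No solution (the system is inconsistent).


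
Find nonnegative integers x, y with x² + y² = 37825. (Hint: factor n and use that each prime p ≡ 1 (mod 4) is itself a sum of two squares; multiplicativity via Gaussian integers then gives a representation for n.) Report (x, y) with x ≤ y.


Step 1: Factor n = 37825 = 5^2 · 17 · 89.
Step 2: Check the mod-4 condition on each prime factor: 5 ≡ 1 (mod 4), exponent 2; 17 ≡ 1 (mod 4), exponent 1; 89 ≡ 1 (mod 4), exponent 1.
All primes ≡ 3 (mod 4) appear to even exponent (or don't appear), so by the two-squares theorem n IS expressible as a sum of two squares.
Step 3: Build a representation. Group n = k² · m with k = 5 and m = 17 · 89 = 1513 (a product of primes ≡ 1 (mod 4)); a representation of m scales to one of n via (k·x)² + (k·y)² = k²(x² + y²). Each prime p ≡ 1 (mod 4) is itself a sum of two squares; find a² by testing p − a² for a perfect square:
  17: 17 − 1² = 16 = 4² ⇒ 17 = 1² + 4².
  89: 89 − 1² = 88, 89 − 2² = 85, 89 − 3² = 80, 89 − 4² = 73, 89 − 5² = 64 = 8² ⇒ 89 = 5² + 8².
  Combine using the Brahmagupta–Fibonacci identity (a² + b²)(c² + d²) = (ac − bd)² + (ad + bc)² = (ac + bd)² + (ad − bc)²:
  17 · 89 = 1513: from (1² + 4²)(5² + 8²), take (1·5 − 4·8, 1·8 + 4·5) = (5 − 32, 8 + 20) = (-27, 28); dropping signs (only squares matter) gives (27, 28); check 27² + 28² = 729 + 784 = 1513 ✓.
  Scale by k = 5: (5·27, 5·28) = (135, 140).
Step 4: Order so x ≤ y and verify: 135² + 140² = 18225 + 19600 = 37825 = n. ✓

n = 37825 = 135² + 140² (one valid representation with x ≤ y).


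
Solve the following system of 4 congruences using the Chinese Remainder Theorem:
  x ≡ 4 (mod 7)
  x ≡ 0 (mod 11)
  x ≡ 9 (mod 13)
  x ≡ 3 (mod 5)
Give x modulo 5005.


Product of moduli M = 7 · 11 · 13 · 5 = 5005.
Merge one congruence at a time:
  Start: x ≡ 4 (mod 7).
  Combine with x ≡ 0 (mod 11); new modulus lcm = 77.
    Write x = 4 + 7·t and substitute into x ≡ 0 (mod 11): 7·t ≡ 0 − 4 = -4 (mod 11).
    Reduce coefficients mod 11: 7·t ≡ 7 (mod 11).
    The inverse of 7 mod 11 is 8 (since 7·8 = 56 = 5·11 + 1), so t ≡ 8·7 = 56 ≡ 1 (mod 11).
    Then x = 4 + 7·1 = 11, valid modulo lcm(7, 11) = 77: x ≡ 11 (mod 77).
  Combine with x ≡ 9 (mod 13); new modulus lcm = 1001.
    Write x = 11 + 77·t and substitute into x ≡ 9 (mod 13): 77·t ≡ 9 − 11 = -2 (mod 13).
    Reduce coefficients mod 13: 12·t ≡ 11 (mod 13).
    The inverse of 12 mod 13 is 12 (since 12·12 = 144 = 11·13 + 1), so t ≡ 12·11 = 132 ≡ 2 (mod 13).
    Then x = 11 + 77·2 = 165, valid modulo lcm(77, 13) = 1001: x ≡ 165 (mod 1001).
  Combine with x ≡ 3 (mod 5); new modulus lcm = 5005.
    Write x = 165 + 1001·t and substitute into x ≡ 3 (mod 5): 1001·t ≡ 3 − 165 = -162 (mod 5).
    Reduce coefficients mod 5: 1·t ≡ 3 (mod 5).
    So t ≡ 3 (mod 5).
    Then x = 165 + 1001·3 = 3168, valid modulo lcm(1001, 5) = 5005: x ≡ 3168 (mod 5005).
Verify against each original: 3168 mod 7 = 4, 3168 mod 11 = 0, 3168 mod 13 = 9, 3168 mod 5 = 3.

x ≡ 3168 (mod 5005).


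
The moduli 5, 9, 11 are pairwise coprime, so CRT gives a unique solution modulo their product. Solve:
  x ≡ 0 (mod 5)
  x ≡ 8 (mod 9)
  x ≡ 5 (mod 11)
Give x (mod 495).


Moduli 5, 9, 11 are pairwise coprime; by CRT there is a unique solution modulo M = 5 · 9 · 11 = 495.
Solve pairwise, accumulating the modulus:
  Start with x ≡ 0 (mod 5).
  Combine with x ≡ 8 (mod 9): since gcd(5, 9) = 1, we get a unique residue mod 45.
    Write x = 0 + 5·t and substitute into x ≡ 8 (mod 9): 5·t ≡ 8 − 0 = 8 (mod 9).
    The inverse of 5 mod 9 is 2 (since 5·2 = 10 = 1·9 + 1), so t ≡ 2·8 = 16 ≡ 7 (mod 9).
    Then x = 0 + 5·7 = 35, valid modulo lcm(5, 9) = 45: x ≡ 35 (mod 45).
  Combine with x ≡ 5 (mod 11): since gcd(45, 11) = 1, we get a unique residue mod 495.
    Write x = 35 + 45·t and substitute into x ≡ 5 (mod 11): 45·t ≡ 5 − 35 = -30 (mod 11).
    Reduce coefficients mod 11: 1·t ≡ 3 (mod 11).
    So t ≡ 3 (mod 11).
    Then x = 35 + 45·3 = 170, valid modulo lcm(45, 11) = 495: x ≡ 170 (mod 495).
Verify: 170 mod 5 = 0 ✓, 170 mod 9 = 8 ✓, 170 mod 11 = 5 ✓.

x ≡ 170 (mod 495).


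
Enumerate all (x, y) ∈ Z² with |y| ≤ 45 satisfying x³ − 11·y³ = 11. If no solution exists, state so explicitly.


The equation is x³ - 11y³ = 11. For fixed y, x³ = 11·y³ + 11, so a solution requires the RHS to be a perfect cube.
Strategy: iterate y from -45 to 45, compute RHS = 11·y³ + 11, and check whether it is a (positive or negative) perfect cube.
Check small values of y:
  y = 0: RHS = 11 is not a perfect cube.
  y = 1: RHS = 22 is not a perfect cube.
  y = -1: RHS = 0 = (0)³ ⇒ x = 0 works.
  y = 2: RHS = 99 is not a perfect cube.
  y = -2: RHS = -77 is not a perfect cube.
  y = 3: RHS = 308 is not a perfect cube.
  y = -3: RHS = -286 is not a perfect cube.
Continuing the search up to |y| = 45 finds no further solutions beyond those listed.
Collected solutions: (0, -1).

Solutions (with |y| ≤ 45): (0, -1).


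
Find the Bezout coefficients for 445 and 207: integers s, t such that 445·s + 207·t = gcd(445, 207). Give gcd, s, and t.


Euclidean algorithm on (445, 207) — divide until remainder is 0:
  445 = 2 · 207 + 31
  207 = 6 · 31 + 21
  31 = 1 · 21 + 10
  21 = 2 · 10 + 1
  10 = 10 · 1 + 0
gcd(445, 207) = 1.
Track Bezout coefficients alongside the remainders: start with r₀ = 445 = a·1 + b·0 (s = 1, t = 0) and r₁ = 207 = a·0 + b·1 (s = 0, t = 1); each new remainder r_{k+1} = r_{k-1} − q_k·r_k inherits s_{k+1} = s_{k-1} − q_k·s_k, t_{k+1} = t_{k-1} − q_k·t_k, so r_k = a·s_k + b·t_k at every step:
  q = 2: r = 31, s = 1 − 2·0 = 1, t = 0 − 2·1 = -2  (check: 445·1 + 207·(-2) = 31)
  q = 6: r = 21, s = 0 − 6·1 = -6, t = 1 − 6·(-2) = 13  (check: 445·(-6) + 207·13 = 21)
  q = 1: r = 10, s = 1 − 1·(-6) = 7, t = -2 − 1·13 = -15  (check: 445·7 + 207·(-15) = 10)
  q = 2: r = 1, s = -6 − 2·7 = -20, t = 13 − 2·(-15) = 43  (check: 445·(-20) + 207·43 = 1)
The row with r = 1 (the gcd) gives the Bezout coefficients s = -20, t = 43.
Result: 445 · (-20) + 207 · (43) = 1.

gcd(445, 207) = 1; s = -20, t = 43 (check: 445·(-20) + 207·43 = 1).


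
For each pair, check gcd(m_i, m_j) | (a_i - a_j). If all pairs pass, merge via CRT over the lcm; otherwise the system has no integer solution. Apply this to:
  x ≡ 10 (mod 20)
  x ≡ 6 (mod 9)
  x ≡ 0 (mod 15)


Moduli 20, 9, 15 are not pairwise coprime, so CRT works modulo lcm(m_i) when all pairwise compatibility conditions hold.
Pairwise compatibility: gcd(m_i, m_j) must divide a_i - a_j for every pair.
Merge one congruence at a time:
  Start: x ≡ 10 (mod 20).
  Combine with x ≡ 6 (mod 9): gcd(20, 9) = 1; 6 - 10 = -4, which IS divisible by 1, so compatible.
    Write x = 10 + 20·t and substitute into x ≡ 6 (mod 9): 20·t ≡ 6 − 10 = -4 (mod 9).
    Reduce coefficients mod 9: 2·t ≡ 5 (mod 9).
    The inverse of 2 mod 9 is 5 (since 2·5 = 10 = 1·9 + 1), so t ≡ 5·5 = 25 ≡ 7 (mod 9).
    Then x = 10 + 20·7 = 150, valid modulo lcm(20, 9) = 180: x ≡ 150 (mod 180).
  Combine with x ≡ 0 (mod 15): gcd(180, 15) = 15; 0 - 150 = -150, which IS divisible by 15, so compatible.
    Write x = 150 + 180·t and substitute into x ≡ 0 (mod 15): 180·t ≡ 0 − 150 = -150 (mod 15).
    Divide the congruence (and modulus) by g = 15: 12·t ≡ -10 (mod 1).
    Modulo 1 every t works; take t = 0.
    Then x = 150 + 180·0 = 150, valid modulo lcm(180, 15) = 180: x ≡ 150 (mod 180).
Verify: 150 mod 20 = 10, 150 mod 9 = 6, 150 mod 15 = 0.

x ≡ 150 (mod 180).


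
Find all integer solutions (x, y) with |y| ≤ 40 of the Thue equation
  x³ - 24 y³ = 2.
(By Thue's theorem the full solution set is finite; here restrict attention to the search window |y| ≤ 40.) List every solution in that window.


The equation is x³ - 24y³ = 2. For fixed y, x³ = 24·y³ + 2, so a solution requires the RHS to be a perfect cube.
Strategy: iterate y from -40 to 40, compute RHS = 24·y³ + 2, and check whether it is a (positive or negative) perfect cube.
Check small values of y:
  y = 0: RHS = 2 is not a perfect cube.
  y = 1: RHS = 26 is not a perfect cube.
  y = -1: RHS = -22 is not a perfect cube.
  y = 2: RHS = 194 is not a perfect cube.
  y = -2: RHS = -190 is not a perfect cube.
  y = 3: RHS = 650 is not a perfect cube.
  y = -3: RHS = -646 is not a perfect cube.
Continuing the search up to |y| = 40 finds no solutions either.
No (x, y) in the scanned range satisfies the equation.

No integer solutions with |y| ≤ 40.


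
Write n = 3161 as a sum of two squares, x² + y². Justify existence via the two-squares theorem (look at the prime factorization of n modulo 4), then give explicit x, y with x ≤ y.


Step 1: Factor n = 3161 = 29 · 109.
Step 2: Check the mod-4 condition on each prime factor: 29 ≡ 1 (mod 4), exponent 1; 109 ≡ 1 (mod 4), exponent 1.
All primes ≡ 3 (mod 4) appear to even exponent (or don't appear), so by the two-squares theorem n IS expressible as a sum of two squares.
Step 3: Build a representation. Here n = 29 · 109 is a product of primes ≡ 1 (mod 4). Each prime p ≡ 1 (mod 4) is itself a sum of two squares; find a² by testing p − a² for a perfect square:
  29: 29 − 1² = 28, 29 − 2² = 25 = 5² ⇒ 29 = 2² + 5².
  109: 109 − 1² = 108, 109 − 2² = 105, 109 − 3² = 100 = 10² ⇒ 109 = 3² + 10².
  Combine using the Brahmagupta–Fibonacci identity (a² + b²)(c² + d²) = (ac − bd)² + (ad + bc)² = (ac + bd)² + (ad − bc)²:
  29 · 109 = 3161: from (2² + 5²)(3² + 10²), take (2·3 − 5·10, 2·10 + 5·3) = (6 − 50, 20 + 15) = (-44, 35); dropping signs (only squares matter) gives (44, 35); check 44² + 35² = 1936 + 1225 = 3161 ✓.
Step 4: Order so x ≤ y and verify: 35² + 44² = 1225 + 1936 = 3161 = n. ✓

n = 3161 = 35² + 44² (one valid representation with x ≤ y).


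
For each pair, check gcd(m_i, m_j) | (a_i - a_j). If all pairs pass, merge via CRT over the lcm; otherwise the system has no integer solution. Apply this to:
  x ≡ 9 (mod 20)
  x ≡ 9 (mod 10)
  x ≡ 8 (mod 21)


Moduli 20, 10, 21 are not pairwise coprime, so CRT works modulo lcm(m_i) when all pairwise compatibility conditions hold.
Pairwise compatibility: gcd(m_i, m_j) must divide a_i - a_j for every pair.
Merge one congruence at a time:
  Start: x ≡ 9 (mod 20).
  Combine with x ≡ 9 (mod 10): gcd(20, 10) = 10; 9 - 9 = 0, which IS divisible by 10, so compatible.
    Write x = 9 + 20·t and substitute into x ≡ 9 (mod 10): 20·t ≡ 9 − 9 = 0 (mod 10).
    Divide the congruence (and modulus) by g = 10: 2·t ≡ 0 (mod 1).
    Modulo 1 every t works; take t = 0.
    Then x = 9 + 20·0 = 9, valid modulo lcm(20, 10) = 20: x ≡ 9 (mod 20).
  Combine with x ≡ 8 (mod 21): gcd(20, 21) = 1; 8 - 9 = -1, which IS divisible by 1, so compatible.
    Write x = 9 + 20·t and substitute into x ≡ 8 (mod 21): 20·t ≡ 8 − 9 = -1 (mod 21).
    Reduce coefficients mod 21: 20·t ≡ 20 (mod 21).
    The inverse of 20 mod 21 is 20 (since 20·20 = 400 = 19·21 + 1), so t ≡ 20·20 = 400 ≡ 1 (mod 21).
    Then x = 9 + 20·1 = 29, valid modulo lcm(20, 21) = 420: x ≡ 29 (mod 420).
Verify: 29 mod 20 = 9, 29 mod 10 = 9, 29 mod 21 = 8.

x ≡ 29 (mod 420).


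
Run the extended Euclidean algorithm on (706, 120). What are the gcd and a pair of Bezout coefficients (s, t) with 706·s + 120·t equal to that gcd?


Euclidean algorithm on (706, 120) — divide until remainder is 0:
  706 = 5 · 120 + 106
  120 = 1 · 106 + 14
  106 = 7 · 14 + 8
  14 = 1 · 8 + 6
  8 = 1 · 6 + 2
  6 = 3 · 2 + 0
gcd(706, 120) = 2.
Track Bezout coefficients alongside the remainders: start with r₀ = 706 = a·1 + b·0 (s = 1, t = 0) and r₁ = 120 = a·0 + b·1 (s = 0, t = 1); each new remainder r_{k+1} = r_{k-1} − q_k·r_k inherits s_{k+1} = s_{k-1} − q_k·s_k, t_{k+1} = t_{k-1} − q_k·t_k, so r_k = a·s_k + b·t_k at every step:
  q = 5: r = 106, s = 1 − 5·0 = 1, t = 0 − 5·1 = -5  (check: 706·1 + 120·(-5) = 106)
  q = 1: r = 14, s = 0 − 1·1 = -1, t = 1 − 1·(-5) = 6  (check: 706·(-1) + 120·6 = 14)
  q = 7: r = 8, s = 1 − 7·(-1) = 8, t = -5 − 7·6 = -47  (check: 706·8 + 120·(-47) = 8)
  q = 1: r = 6, s = -1 − 1·8 = -9, t = 6 − 1·(-47) = 53  (check: 706·(-9) + 120·53 = 6)
  q = 1: r = 2, s = 8 − 1·(-9) = 17, t = -47 − 1·53 = -100  (check: 706·17 + 120·(-100) = 2)
The row with r = 2 (the gcd) gives the Bezout coefficients s = 17, t = -100.
Result: 706 · (17) + 120 · (-100) = 2.

gcd(706, 120) = 2; s = 17, t = -100 (check: 706·17 + 120·(-100) = 2).


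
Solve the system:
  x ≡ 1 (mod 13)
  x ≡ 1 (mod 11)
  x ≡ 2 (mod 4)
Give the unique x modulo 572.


Moduli 13, 11, 4 are pairwise coprime; by CRT there is a unique solution modulo M = 13 · 11 · 4 = 572.
Solve pairwise, accumulating the modulus:
  Start with x ≡ 1 (mod 13).
  Combine with x ≡ 1 (mod 11): since gcd(13, 11) = 1, we get a unique residue mod 143.
    Write x = 1 + 13·t and substitute into x ≡ 1 (mod 11): 13·t ≡ 1 − 1 = 0 (mod 11).
    Reduce coefficients mod 11: 2·t ≡ 0 (mod 11).
    The inverse of 2 mod 11 is 6 (since 2·6 = 12 = 1·11 + 1), so t ≡ 6·0 = 0 ≡ 0 (mod 11).
    Then x = 1 + 13·0 = 1, valid modulo lcm(13, 11) = 143: x ≡ 1 (mod 143).
  Combine with x ≡ 2 (mod 4): since gcd(143, 4) = 1, we get a unique residue mod 572.
    Write x = 1 + 143·t and substitute into x ≡ 2 (mod 4): 143·t ≡ 2 − 1 = 1 (mod 4).
    Reduce coefficients mod 4: 3·t ≡ 1 (mod 4).
    The inverse of 3 mod 4 is 3 (since 3·3 = 9 = 2·4 + 1), so t ≡ 3·1 = 3 ≡ 3 (mod 4).
    Then x = 1 + 143·3 = 430, valid modulo lcm(143, 4) = 572: x ≡ 430 (mod 572).
Verify: 430 mod 13 = 1 ✓, 430 mod 11 = 1 ✓, 430 mod 4 = 2 ✓.

x ≡ 430 (mod 572).


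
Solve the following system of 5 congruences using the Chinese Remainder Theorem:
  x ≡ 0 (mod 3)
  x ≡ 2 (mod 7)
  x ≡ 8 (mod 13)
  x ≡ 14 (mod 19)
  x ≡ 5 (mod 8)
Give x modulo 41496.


Product of moduli M = 3 · 7 · 13 · 19 · 8 = 41496.
Merge one congruence at a time:
  Start: x ≡ 0 (mod 3).
  Combine with x ≡ 2 (mod 7); new modulus lcm = 21.
    Write x = 0 + 3·t and substitute into x ≡ 2 (mod 7): 3·t ≡ 2 − 0 = 2 (mod 7).
    The inverse of 3 mod 7 is 5 (since 3·5 = 15 = 2·7 + 1), so t ≡ 5·2 = 10 ≡ 3 (mod 7).
    Then x = 0 + 3·3 = 9, valid modulo lcm(3, 7) = 21: x ≡ 9 (mod 21).
  Combine with x ≡ 8 (mod 13); new modulus lcm = 273.
    Write x = 9 + 21·t and substitute into x ≡ 8 (mod 13): 21·t ≡ 8 − 9 = -1 (mod 13).
    Reduce coefficients mod 13: 8·t ≡ 12 (mod 13).
    The inverse of 8 mod 13 is 5 (since 8·5 = 40 = 3·13 + 1), so t ≡ 5·12 = 60 ≡ 8 (mod 13).
    Then x = 9 + 21·8 = 177, valid modulo lcm(21, 13) = 273: x ≡ 177 (mod 273).
  Combine with x ≡ 14 (mod 19); new modulus lcm = 5187.
    Write x = 177 + 273·t and substitute into x ≡ 14 (mod 19): 273·t ≡ 14 − 177 = -163 (mod 19).
    Reduce coefficients mod 19: 7·t ≡ 8 (mod 19).
    The inverse of 7 mod 19 is 11 (since 7·11 = 77 = 4·19 + 1), so t ≡ 11·8 = 88 ≡ 12 (mod 19).
    Then x = 177 + 273·12 = 3453, valid modulo lcm(273, 19) = 5187: x ≡ 3453 (mod 5187).
  Combine with x ≡ 5 (mod 8); new modulus lcm = 41496.
    Write x = 3453 + 5187·t and substitute into x ≡ 5 (mod 8): 5187·t ≡ 5 − 3453 = -3448 (mod 8).
    Reduce coefficients mod 8: 3·t ≡ 0 (mod 8).
    The inverse of 3 mod 8 is 3 (since 3·3 = 9 = 1·8 + 1), so t ≡ 3·0 = 0 ≡ 0 (mod 8).
    Then x = 3453 + 5187·0 = 3453, valid modulo lcm(5187, 8) = 41496: x ≡ 3453 (mod 41496).
Verify against each original: 3453 mod 3 = 0, 3453 mod 7 = 2, 3453 mod 13 = 8, 3453 mod 19 = 14, 3453 mod 8 = 5.

x ≡ 3453 (mod 41496).


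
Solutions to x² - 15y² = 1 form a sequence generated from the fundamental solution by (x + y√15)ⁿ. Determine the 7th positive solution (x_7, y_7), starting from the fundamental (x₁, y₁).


Step 1: Find the fundamental solution (x₁, y₁) of x² - 15y² = 1.
  Expand √15 as a continued fraction. a₀ = ⌊√15⌋ = 3; iterate m_{k+1} = d_k·a_k − m_k, d_{k+1} = (15 − m_{k+1}²)/d_k, a_{k+1} = ⌊(a₀ + m_{k+1})/d_{k+1}⌋ (starting m₀ = 0, d₀ = 1), with convergents p_k = a_k·p_{k-1} + p_{k-2}, q_k = a_k·q_{k-1} + q_{k-2} (p₋₁ = 1, q₋₁ = 0):
  k = 0: a₀ = 3; p₀/q₀ = 3/1; p₀² − 15·q₀² = 9 − 15 = -6.
  k = 1: m = 3, d = 6, a = ⌊(3 + 3)/6⌋ = 1; p/q = (1·3 + 1)/(1·1 + 0) = 4/1; p² − 15·q² = 16 − 15 = 1.
  The first convergent with p² − 15·q² = 1 gives the fundamental solution (x₁, y₁) = (4, 1).
Step 2: Apply the recurrence (x_{n+1}, y_{n+1}) = (x₁x_n + 15y₁y_n, x₁y_n + y₁x_n) repeatedly.
  From (x_1, y_1) = (4, 1): x_2 = 4·4 + 15·1·1 = 31; y_2 = 4·1 + 1·4 = 8.
  From (x_2, y_2) = (31, 8): x_3 = 4·31 + 15·1·8 = 244; y_3 = 4·8 + 1·31 = 63.
  From (x_3, y_3) = (244, 63): x_4 = 4·244 + 15·1·63 = 1921; y_4 = 4·63 + 1·244 = 496.
  From (x_4, y_4) = (1921, 496): x_5 = 4·1921 + 15·1·496 = 15124; y_5 = 4·496 + 1·1921 = 3905.
  From (x_5, y_5) = (15124, 3905): x_6 = 4·15124 + 15·1·3905 = 119071; y_6 = 4·3905 + 1·15124 = 30744.
  From (x_6, y_6) = (119071, 30744): x_7 = 4·119071 + 15·1·30744 = 937444; y_7 = 4·30744 + 1·119071 = 242047.
Step 3: Verify x_7² - 15·y_7² = 878801253136 - 878801253135 = 1 (should be 1). ✓

(x_1, y_1) = (4, 1); (x_7, y_7) = (937444, 242047).


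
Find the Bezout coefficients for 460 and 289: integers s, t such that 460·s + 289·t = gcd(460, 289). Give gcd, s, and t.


Euclidean algorithm on (460, 289) — divide until remainder is 0:
  460 = 1 · 289 + 171
  289 = 1 · 171 + 118
  171 = 1 · 118 + 53
  118 = 2 · 53 + 12
  53 = 4 · 12 + 5
  12 = 2 · 5 + 2
  5 = 2 · 2 + 1
  2 = 2 · 1 + 0
gcd(460, 289) = 1.
Track Bezout coefficients alongside the remainders: start with r₀ = 460 = a·1 + b·0 (s = 1, t = 0) and r₁ = 289 = a·0 + b·1 (s = 0, t = 1); each new remainder r_{k+1} = r_{k-1} − q_k·r_k inherits s_{k+1} = s_{k-1} − q_k·s_k, t_{k+1} = t_{k-1} − q_k·t_k, so r_k = a·s_k + b·t_k at every step:
  q = 1: r = 171, s = 1 − 1·0 = 1, t = 0 − 1·1 = -1  (check: 460·1 + 289·(-1) = 171)
  q = 1: r = 118, s = 0 − 1·1 = -1, t = 1 − 1·(-1) = 2  (check: 460·(-1) + 289·2 = 118)
  q = 1: r = 53, s = 1 − 1·(-1) = 2, t = -1 − 1·2 = -3  (check: 460·2 + 289·(-3) = 53)
  q = 2: r = 12, s = -1 − 2·2 = -5, t = 2 − 2·(-3) = 8  (check: 460·(-5) + 289·8 = 12)
  q = 4: r = 5, s = 2 − 4·(-5) = 22, t = -3 − 4·8 = -35  (check: 460·22 + 289·(-35) = 5)
  q = 2: r = 2, s = -5 − 2·22 = -49, t = 8 − 2·(-35) = 78  (check: 460·(-49) + 289·78 = 2)
  q = 2: r = 1, s = 22 − 2·(-49) = 120, t = -35 − 2·78 = -191  (check: 460·120 + 289·(-191) = 1)
The row with r = 1 (the gcd) gives the Bezout coefficients s = 120, t = -191.
Result: 460 · (120) + 289 · (-191) = 1.

gcd(460, 289) = 1; s = 120, t = -191 (check: 460·120 + 289·(-191) = 1).


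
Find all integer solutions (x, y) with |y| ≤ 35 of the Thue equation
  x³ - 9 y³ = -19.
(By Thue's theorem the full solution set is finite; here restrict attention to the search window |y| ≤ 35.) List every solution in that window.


The equation is x³ - 9y³ = -19. For fixed y, x³ = 9·y³ − 19, so a solution requires the RHS to be a perfect cube.
Strategy: iterate y from -35 to 35, compute RHS = 9·y³ − 19, and check whether it is a (positive or negative) perfect cube.
Check small values of y:
  y = 0: RHS = -19 is not a perfect cube.
  y = 1: RHS = -10 is not a perfect cube.
  y = -1: RHS = -28 is not a perfect cube.
  y = 2: RHS = 53 is not a perfect cube.
  y = -2: RHS = -91 is not a perfect cube.
  y = 3: RHS = 224 is not a perfect cube.
  y = -3: RHS = -262 is not a perfect cube.
Continuing the search up to |y| = 35 finds no solutions either.
No (x, y) in the scanned range satisfies the equation.

No integer solutions with |y| ≤ 35.


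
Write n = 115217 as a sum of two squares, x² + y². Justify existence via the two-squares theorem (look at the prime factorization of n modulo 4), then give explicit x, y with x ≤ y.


Step 1: Factor n = 115217 = 29^2 · 137.
Step 2: Check the mod-4 condition on each prime factor: 29 ≡ 1 (mod 4), exponent 2; 137 ≡ 1 (mod 4), exponent 1.
All primes ≡ 3 (mod 4) appear to even exponent (or don't appear), so by the two-squares theorem n IS expressible as a sum of two squares.
Step 3: Build a representation. Here n = 29 · 29 · 137 is a product of primes ≡ 1 (mod 4). Each prime p ≡ 1 (mod 4) is itself a sum of two squares; find a² by testing p − a² for a perfect square:
  29: 29 − 1² = 28, 29 − 2² = 25 = 5² ⇒ 29 = 2² + 5².
  137: 137 − 1² = 136, 137 − 2² = 133, 137 − 3² = 128, 137 − 4² = 121 = 11² ⇒ 137 = 4² + 11².
  Combine using the Brahmagupta–Fibonacci identity (a² + b²)(c² + d²) = (ac − bd)² + (ad + bc)² = (ac + bd)² + (ad − bc)²:
  29 · 29 = 841: from (2² + 5²)(2² + 5²), take (2·2 − 5·5, 2·5 + 5·2) = (4 − 25, 10 + 10) = (-21, 20); dropping signs (only squares matter) gives (21, 20); check 21² + 20² = 441 + 400 = 841 ✓.
  841 · 137 = 115217: from (21² + 20²)(4² + 11²), take (21·4 − 20·11, 21·11 + 20·4) = (84 − 220, 231 + 80) = (-136, 311); dropping signs (only squares matter) gives (136, 311); check 136² + 311² = 18496 + 96721 = 115217 ✓.
Step 4: Order so x ≤ y and verify: 136² + 311² = 18496 + 96721 = 115217 = n. ✓

n = 115217 = 136² + 311² (one valid representation with x ≤ y).


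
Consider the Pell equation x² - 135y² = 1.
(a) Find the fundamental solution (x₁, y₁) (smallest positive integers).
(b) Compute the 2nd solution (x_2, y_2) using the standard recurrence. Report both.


Step 1: Find the fundamental solution (x₁, y₁) of x² - 135y² = 1.
  Expand √135 as a continued fraction. a₀ = ⌊√135⌋ = 11; iterate m_{k+1} = d_k·a_k − m_k, d_{k+1} = (135 − m_{k+1}²)/d_k, a_{k+1} = ⌊(a₀ + m_{k+1})/d_{k+1}⌋ (starting m₀ = 0, d₀ = 1), with convergents p_k = a_k·p_{k-1} + p_{k-2}, q_k = a_k·q_{k-1} + q_{k-2} (p₋₁ = 1, q₋₁ = 0):
  k = 0: a₀ = 11; p₀/q₀ = 11/1; p₀² − 135·q₀² = 121 − 135 = -14.
  k = 1: m = 11, d = 14, a = ⌊(11 + 11)/14⌋ = 1; p/q = (1·11 + 1)/(1·1 + 0) = 12/1; p² − 135·q² = 144 − 135 = 9.
  k = 2: m = 3, d = 9, a = ⌊(11 + 3)/9⌋ = 1; p/q = (1·12 + 11)/(1·1 + 1) = 23/2; p² − 135·q² = 529 − 540 = -11.
  k = 3: m = 6, d = 11, a = ⌊(11 + 6)/11⌋ = 1; p/q = (1·23 + 12)/(1·2 + 1) = 35/3; p² − 135·q² = 1225 − 1215 = 10.
  k = 4: m = 5, d = 10, a = ⌊(11 + 5)/10⌋ = 1; p/q = (1·35 + 23)/(1·3 + 2) = 58/5; p² − 135·q² = 3364 − 3375 = -11.
  k = 5: m = 5, d = 11, a = ⌊(11 + 5)/11⌋ = 1; p/q = (1·58 + 35)/(1·5 + 3) = 93/8; p² − 135·q² = 8649 − 8640 = 9.
  k = 6: m = 6, d = 9, a = ⌊(11 + 6)/9⌋ = 1; p/q = (1·93 + 58)/(1·8 + 5) = 151/13; p² − 135·q² = 22801 − 22815 = -14.
  k = 7: m = 3, d = 14, a = ⌊(11 + 3)/14⌋ = 1; p/q = (1·151 + 93)/(1·13 + 8) = 244/21; p² − 135·q² = 59536 − 59535 = 1.
  The first convergent with p² − 135·q² = 1 gives the fundamental solution (x₁, y₁) = (244, 21).
Step 2: Apply the recurrence (x_{n+1}, y_{n+1}) = (x₁x_n + 135y₁y_n, x₁y_n + y₁x_n) repeatedly.
  From (x_1, y_1) = (244, 21): x_2 = 244·244 + 135·21·21 = 119071; y_2 = 244·21 + 21·244 = 10248.
Step 3: Verify x_2² - 135·y_2² = 14177903041 - 14177903040 = 1 (should be 1). ✓

(x_1, y_1) = (244, 21); (x_2, y_2) = (119071, 10248).


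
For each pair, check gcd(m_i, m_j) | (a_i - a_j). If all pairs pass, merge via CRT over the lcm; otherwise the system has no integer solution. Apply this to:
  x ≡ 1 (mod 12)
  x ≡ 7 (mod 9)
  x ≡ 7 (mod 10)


Moduli 12, 9, 10 are not pairwise coprime, so CRT works modulo lcm(m_i) when all pairwise compatibility conditions hold.
Pairwise compatibility: gcd(m_i, m_j) must divide a_i - a_j for every pair.
Merge one congruence at a time:
  Start: x ≡ 1 (mod 12).
  Combine with x ≡ 7 (mod 9): gcd(12, 9) = 3; 7 - 1 = 6, which IS divisible by 3, so compatible.
    Write x = 1 + 12·t and substitute into x ≡ 7 (mod 9): 12·t ≡ 7 − 1 = 6 (mod 9).
    Divide the congruence (and modulus) by g = 3: 4·t ≡ 2 (mod 3).
    Reduce coefficients mod 3: 1·t ≡ 2 (mod 3).
    So t ≡ 2 (mod 3).
    Then x = 1 + 12·2 = 25, valid modulo lcm(12, 9) = 36: x ≡ 25 (mod 36).
  Combine with x ≡ 7 (mod 10): gcd(36, 10) = 2; 7 - 25 = -18, which IS divisible by 2, so compatible.
    Write x = 25 + 36·t and substitute into x ≡ 7 (mod 10): 36·t ≡ 7 − 25 = -18 (mod 10).
    Divide the congruence (and modulus) by g = 2: 18·t ≡ -9 (mod 5).
    Reduce coefficients mod 5: 3·t ≡ 1 (mod 5).
    The inverse of 3 mod 5 is 2 (since 3·2 = 6 = 1·5 + 1), so t ≡ 2·1 = 2 ≡ 2 (mod 5).
    Then x = 25 + 36·2 = 97, valid modulo lcm(36, 10) = 180: x ≡ 97 (mod 180).
Verify: 97 mod 12 = 1, 97 mod 9 = 7, 97 mod 10 = 7.

x ≡ 97 (mod 180).


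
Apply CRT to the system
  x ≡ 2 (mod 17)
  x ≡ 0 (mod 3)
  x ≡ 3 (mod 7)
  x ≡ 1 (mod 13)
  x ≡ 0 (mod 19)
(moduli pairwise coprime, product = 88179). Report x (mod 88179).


Product of moduli M = 17 · 3 · 7 · 13 · 19 = 88179.
Merge one congruence at a time:
  Start: x ≡ 2 (mod 17).
  Combine with x ≡ 0 (mod 3); new modulus lcm = 51.
    Write x = 2 + 17·t and substitute into x ≡ 0 (mod 3): 17·t ≡ 0 − 2 = -2 (mod 3).
    Reduce coefficients mod 3: 2·t ≡ 1 (mod 3).
    The inverse of 2 mod 3 is 2 (since 2·2 = 4 = 1·3 + 1), so t ≡ 2·1 = 2 ≡ 2 (mod 3).
    Then x = 2 + 17·2 = 36, valid modulo lcm(17, 3) = 51: x ≡ 36 (mod 51).
  Combine with x ≡ 3 (mod 7); new modulus lcm = 357.
    Write x = 36 + 51·t and substitute into x ≡ 3 (mod 7): 51·t ≡ 3 − 36 = -33 (mod 7).
    Reduce coefficients mod 7: 2·t ≡ 2 (mod 7).
    The inverse of 2 mod 7 is 4 (since 2·4 = 8 = 1·7 + 1), so t ≡ 4·2 = 8 ≡ 1 (mod 7).
    Then x = 36 + 51·1 = 87, valid modulo lcm(51, 7) = 357: x ≡ 87 (mod 357).
  Combine with x ≡ 1 (mod 13); new modulus lcm = 4641.
    Write x = 87 + 357·t and substitute into x ≡ 1 (mod 13): 357·t ≡ 1 − 87 = -86 (mod 13).
    Reduce coefficients mod 13: 6·t ≡ 5 (mod 13).
    The inverse of 6 mod 13 is 11 (since 6·11 = 66 = 5·13 + 1), so t ≡ 11·5 = 55 ≡ 3 (mod 13).
    Then x = 87 + 357·3 = 1158, valid modulo lcm(357, 13) = 4641: x ≡ 1158 (mod 4641).
  Combine with x ≡ 0 (mod 19); new modulus lcm = 88179.
    Write x = 1158 + 4641·t and substitute into x ≡ 0 (mod 19): 4641·t ≡ 0 − 1158 = -1158 (mod 19).
    Reduce coefficients mod 19: 5·t ≡ 1 (mod 19).
    The inverse of 5 mod 19 is 4 (since 5·4 = 20 = 1·19 + 1), so t ≡ 4·1 = 4 ≡ 4 (mod 19).
    Then x = 1158 + 4641·4 = 19722, valid modulo lcm(4641, 19) = 88179: x ≡ 19722 (mod 88179).
Verify against each original: 19722 mod 17 = 2, 19722 mod 3 = 0, 19722 mod 7 = 3, 19722 mod 13 = 1, 19722 mod 19 = 0.

x ≡ 19722 (mod 88179).


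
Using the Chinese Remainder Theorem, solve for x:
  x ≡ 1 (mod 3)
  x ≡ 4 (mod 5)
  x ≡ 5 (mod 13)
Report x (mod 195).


Moduli 3, 5, 13 are pairwise coprime; by CRT there is a unique solution modulo M = 3 · 5 · 13 = 195.
Solve pairwise, accumulating the modulus:
  Start with x ≡ 1 (mod 3).
  Combine with x ≡ 4 (mod 5): since gcd(3, 5) = 1, we get a unique residue mod 15.
    Write x = 1 + 3·t and substitute into x ≡ 4 (mod 5): 3·t ≡ 4 − 1 = 3 (mod 5).
    The inverse of 3 mod 5 is 2 (since 3·2 = 6 = 1·5 + 1), so t ≡ 2·3 = 6 ≡ 1 (mod 5).
    Then x = 1 + 3·1 = 4, valid modulo lcm(3, 5) = 15: x ≡ 4 (mod 15).
  Combine with x ≡ 5 (mod 13): since gcd(15, 13) = 1, we get a unique residue mod 195.
    Write x = 4 + 15·t and substitute into x ≡ 5 (mod 13): 15·t ≡ 5 − 4 = 1 (mod 13).
    Reduce coefficients mod 13: 2·t ≡ 1 (mod 13).
    The inverse of 2 mod 13 is 7 (since 2·7 = 14 = 1·13 + 1), so t ≡ 7·1 = 7 ≡ 7 (mod 13).
    Then x = 4 + 15·7 = 109, valid modulo lcm(15, 13) = 195: x ≡ 109 (mod 195).
Verify: 109 mod 3 = 1 ✓, 109 mod 5 = 4 ✓, 109 mod 13 = 5 ✓.

x ≡ 109 (mod 195).


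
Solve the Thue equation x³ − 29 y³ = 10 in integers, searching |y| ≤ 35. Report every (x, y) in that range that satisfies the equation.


The equation is x³ - 29y³ = 10. For fixed y, x³ = 29·y³ + 10, so a solution requires the RHS to be a perfect cube.
Strategy: iterate y from -35 to 35, compute RHS = 29·y³ + 10, and check whether it is a (positive or negative) perfect cube.
Check small values of y:
  y = 0: RHS = 10 is not a perfect cube.
  y = 1: RHS = 39 is not a perfect cube.
  y = -1: RHS = -19 is not a perfect cube.
  y = 2: RHS = 242 is not a perfect cube.
  y = -2: RHS = -222 is not a perfect cube.
  y = 3: RHS = 793 is not a perfect cube.
  y = -3: RHS = -773 is not a perfect cube.
Continuing the search up to |y| = 35 finds no solutions either.
No (x, y) in the scanned range satisfies the equation.

No integer solutions with |y| ≤ 35.


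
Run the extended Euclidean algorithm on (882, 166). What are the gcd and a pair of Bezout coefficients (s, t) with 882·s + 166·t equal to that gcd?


Euclidean algorithm on (882, 166) — divide until remainder is 0:
  882 = 5 · 166 + 52
  166 = 3 · 52 + 10
  52 = 5 · 10 + 2
  10 = 5 · 2 + 0
gcd(882, 166) = 2.
Track Bezout coefficients alongside the remainders: start with r₀ = 882 = a·1 + b·0 (s = 1, t = 0) and r₁ = 166 = a·0 + b·1 (s = 0, t = 1); each new remainder r_{k+1} = r_{k-1} − q_k·r_k inherits s_{k+1} = s_{k-1} − q_k·s_k, t_{k+1} = t_{k-1} − q_k·t_k, so r_k = a·s_k + b·t_k at every step:
  q = 5: r = 52, s = 1 − 5·0 = 1, t = 0 − 5·1 = -5  (check: 882·1 + 166·(-5) = 52)
  q = 3: r = 10, s = 0 − 3·1 = -3, t = 1 − 3·(-5) = 16  (check: 882·(-3) + 166·16 = 10)
  q = 5: r = 2, s = 1 − 5·(-3) = 16, t = -5 − 5·16 = -85  (check: 882·16 + 166·(-85) = 2)
The row with r = 2 (the gcd) gives the Bezout coefficients s = 16, t = -85.
Result: 882 · (16) + 166 · (-85) = 2.

gcd(882, 166) = 2; s = 16, t = -85 (check: 882·16 + 166·(-85) = 2).


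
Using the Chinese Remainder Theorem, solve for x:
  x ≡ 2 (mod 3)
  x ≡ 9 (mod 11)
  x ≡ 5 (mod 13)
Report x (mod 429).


Moduli 3, 11, 13 are pairwise coprime; by CRT there is a unique solution modulo M = 3 · 11 · 13 = 429.
Solve pairwise, accumulating the modulus:
  Start with x ≡ 2 (mod 3).
  Combine with x ≡ 9 (mod 11): since gcd(3, 11) = 1, we get a unique residue mod 33.
    Write x = 2 + 3·t and substitute into x ≡ 9 (mod 11): 3·t ≡ 9 − 2 = 7 (mod 11).
    The inverse of 3 mod 11 is 4 (since 3·4 = 12 = 1·11 + 1), so t ≡ 4·7 = 28 ≡ 6 (mod 11).
    Then x = 2 + 3·6 = 20, valid modulo lcm(3, 11) = 33: x ≡ 20 (mod 33).
  Combine with x ≡ 5 (mod 13): since gcd(33, 13) = 1, we get a unique residue mod 429.
    Write x = 20 + 33·t and substitute into x ≡ 5 (mod 13): 33·t ≡ 5 − 20 = -15 (mod 13).
    Reduce coefficients mod 13: 7·t ≡ 11 (mod 13).
    The inverse of 7 mod 13 is 2 (since 7·2 = 14 = 1·13 + 1), so t ≡ 2·11 = 22 ≡ 9 (mod 13).
    Then x = 20 + 33·9 = 317, valid modulo lcm(33, 13) = 429: x ≡ 317 (mod 429).
Verify: 317 mod 3 = 2 ✓, 317 mod 11 = 9 ✓, 317 mod 13 = 5 ✓.

x ≡ 317 (mod 429).


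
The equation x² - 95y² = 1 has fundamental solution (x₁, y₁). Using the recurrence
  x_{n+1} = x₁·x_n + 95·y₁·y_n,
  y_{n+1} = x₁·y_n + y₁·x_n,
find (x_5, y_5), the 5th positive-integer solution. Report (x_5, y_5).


Step 1: Find the fundamental solution (x₁, y₁) of x² - 95y² = 1.
  Expand √95 as a continued fraction. a₀ = ⌊√95⌋ = 9; iterate m_{k+1} = d_k·a_k − m_k, d_{k+1} = (95 − m_{k+1}²)/d_k, a_{k+1} = ⌊(a₀ + m_{k+1})/d_{k+1}⌋ (starting m₀ = 0, d₀ = 1), with convergents p_k = a_k·p_{k-1} + p_{k-2}, q_k = a_k·q_{k-1} + q_{k-2} (p₋₁ = 1, q₋₁ = 0):
  k = 0: a₀ = 9; p₀/q₀ = 9/1; p₀² − 95·q₀² = 81 − 95 = -14.
  k = 1: m = 9, d = 14, a = ⌊(9 + 9)/14⌋ = 1; p/q = (1·9 + 1)/(1·1 + 0) = 10/1; p² − 95·q² = 100 − 95 = 5.
  k = 2: m = 5, d = 5, a = ⌊(9 + 5)/5⌋ = 2; p/q = (2·10 + 9)/(2·1 + 1) = 29/3; p² − 95·q² = 841 − 855 = -14.
  k = 3: m = 5, d = 14, a = ⌊(9 + 5)/14⌋ = 1; p/q = (1·29 + 10)/(1·3 + 1) = 39/4; p² − 95·q² = 1521 − 1520 = 1.
  The first convergent with p² − 95·q² = 1 gives the fundamental solution (x₁, y₁) = (39, 4).
Step 2: Apply the recurrence (x_{n+1}, y_{n+1}) = (x₁x_n + 95y₁y_n, x₁y_n + y₁x_n) repeatedly.
  From (x_1, y_1) = (39, 4): x_2 = 39·39 + 95·4·4 = 3041; y_2 = 39·4 + 4·39 = 312.
  From (x_2, y_2) = (3041, 312): x_3 = 39·3041 + 95·4·312 = 237159; y_3 = 39·312 + 4·3041 = 24332.
  From (x_3, y_3) = (237159, 24332): x_4 = 39·237159 + 95·4·24332 = 18495361; y_4 = 39·24332 + 4·237159 = 1897584.
  From (x_4, y_4) = (18495361, 1897584): x_5 = 39·18495361 + 95·4·1897584 = 1442400999; y_5 = 39·1897584 + 4·18495361 = 147987220.
Step 3: Verify x_5² - 95·y_5² = 2080520641916198001 - 2080520641916198000 = 1 (should be 1). ✓

(x_1, y_1) = (39, 4); (x_5, y_5) = (1442400999, 147987220).


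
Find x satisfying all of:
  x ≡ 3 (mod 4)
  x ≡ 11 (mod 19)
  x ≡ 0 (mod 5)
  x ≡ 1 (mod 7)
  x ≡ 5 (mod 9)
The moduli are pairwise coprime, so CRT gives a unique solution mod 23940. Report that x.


Product of moduli M = 4 · 19 · 5 · 7 · 9 = 23940.
Merge one congruence at a time:
  Start: x ≡ 3 (mod 4).
  Combine with x ≡ 11 (mod 19); new modulus lcm = 76.
    Write x = 3 + 4·t and substitute into x ≡ 11 (mod 19): 4·t ≡ 11 − 3 = 8 (mod 19).
    The inverse of 4 mod 19 is 5 (since 4·5 = 20 = 1·19 + 1), so t ≡ 5·8 = 40 ≡ 2 (mod 19).
    Then x = 3 + 4·2 = 11, valid modulo lcm(4, 19) = 76: x ≡ 11 (mod 76).
  Combine with x ≡ 0 (mod 5); new modulus lcm = 380.
    Write x = 11 + 76·t and substitute into x ≡ 0 (mod 5): 76·t ≡ 0 − 11 = -11 (mod 5).
    Reduce coefficients mod 5: 1·t ≡ 4 (mod 5).
    So t ≡ 4 (mod 5).
    Then x = 11 + 76·4 = 315, valid modulo lcm(76, 5) = 380: x ≡ 315 (mod 380).
  Combine with x ≡ 1 (mod 7); new modulus lcm = 2660.
    Write x = 315 + 380·t and substitute into x ≡ 1 (mod 7): 380·t ≡ 1 − 315 = -314 (mod 7).
    Reduce coefficients mod 7: 2·t ≡ 1 (mod 7).
    The inverse of 2 mod 7 is 4 (since 2·4 = 8 = 1·7 + 1), so t ≡ 4·1 = 4 ≡ 4 (mod 7).
    Then x = 315 + 380·4 = 1835, valid modulo lcm(380, 7) = 2660: x ≡ 1835 (mod 2660).
  Combine with x ≡ 5 (mod 9); new modulus lcm = 23940.
    Write x = 1835 + 2660·t and substitute into x ≡ 5 (mod 9): 2660·t ≡ 5 − 1835 = -1830 (mod 9).
    Reduce coefficients mod 9: 5·t ≡ 6 (mod 9).
    The inverse of 5 mod 9 is 2 (since 5·2 = 10 = 1·9 + 1), so t ≡ 2·6 = 12 ≡ 3 (mod 9).
    Then x = 1835 + 2660·3 = 9815, valid modulo lcm(2660, 9) = 23940: x ≡ 9815 (mod 23940).
Verify against each original: 9815 mod 4 = 3, 9815 mod 19 = 11, 9815 mod 5 = 0, 9815 mod 7 = 1, 9815 mod 9 = 5.

x ≡ 9815 (mod 23940).


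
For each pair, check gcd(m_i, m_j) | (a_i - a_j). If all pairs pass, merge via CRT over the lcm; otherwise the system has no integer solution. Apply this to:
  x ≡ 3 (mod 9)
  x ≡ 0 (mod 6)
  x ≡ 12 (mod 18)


Moduli 9, 6, 18 are not pairwise coprime, so CRT works modulo lcm(m_i) when all pairwise compatibility conditions hold.
Pairwise compatibility: gcd(m_i, m_j) must divide a_i - a_j for every pair.
Merge one congruence at a time:
  Start: x ≡ 3 (mod 9).
  Combine with x ≡ 0 (mod 6): gcd(9, 6) = 3; 0 - 3 = -3, which IS divisible by 3, so compatible.
    Write x = 3 + 9·t and substitute into x ≡ 0 (mod 6): 9·t ≡ 0 − 3 = -3 (mod 6).
    Divide the congruence (and modulus) by g = 3: 3·t ≡ -1 (mod 2).
    Reduce coefficients mod 2: 1·t ≡ 1 (mod 2).
    So t ≡ 1 (mod 2).
    Then x = 3 + 9·1 = 12, valid modulo lcm(9, 6) = 18: x ≡ 12 (mod 18).
  Combine with x ≡ 12 (mod 18): gcd(18, 18) = 18; 12 - 12 = 0, which IS divisible by 18, so compatible.
    Write x = 12 + 18·t and substitute into x ≡ 12 (mod 18): 18·t ≡ 12 − 12 = 0 (mod 18).
    Divide the congruence (and modulus) by g = 18: 1·t ≡ 0 (mod 1).
    Modulo 1 every t works; take t = 0.
    Then x = 12 + 18·0 = 12, valid modulo lcm(18, 18) = 18: x ≡ 12 (mod 18).
Verify: 12 mod 9 = 3, 12 mod 6 = 0, 12 mod 18 = 12.

x ≡ 12 (mod 18).


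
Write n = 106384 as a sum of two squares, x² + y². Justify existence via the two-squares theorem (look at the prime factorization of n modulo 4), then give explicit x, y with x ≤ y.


Step 1: Factor n = 106384 = 2^4 · 61 · 109.
Step 2: Check the mod-4 condition on each prime factor: 2 = 2 (special); 61 ≡ 1 (mod 4), exponent 1; 109 ≡ 1 (mod 4), exponent 1.
All primes ≡ 3 (mod 4) appear to even exponent (or don't appear), so by the two-squares theorem n IS expressible as a sum of two squares.
Step 3: Build a representation. Group n = k² · m with k = 4 and m = 61 · 109 = 6649 (a product of primes ≡ 1 (mod 4)); a representation of m scales to one of n via (k·x)² + (k·y)² = k²(x² + y²). Each prime p ≡ 1 (mod 4) is itself a sum of two squares; find a² by testing p − a² for a perfect square:
  61: 61 − 1² = 60, 61 − 2² = 57, 61 − 3² = 52, 61 − 4² = 45, 61 − 5² = 36 = 6² ⇒ 61 = 5² + 6².
  109: 109 − 1² = 108, 109 − 2² = 105, 109 − 3² = 100 = 10² ⇒ 109 = 3² + 10².
  Combine using the Brahmagupta–Fibonacci identity (a² + b²)(c² + d²) = (ac − bd)² + (ad + bc)² = (ac + bd)² + (ad − bc)²:
  61 · 109 = 6649: from (5² + 6²)(3² + 10²), take (5·3 − 6·10, 5·10 + 6·3) = (15 − 60, 50 + 18) = (-45, 68); dropping signs (only squares matter) gives (45, 68); check 45² + 68² = 2025 + 4624 = 6649 ✓.
  Scale by k = 4: (4·45, 4·68) = (180, 272).
Step 4: Order so x ≤ y and verify: 180² + 272² = 32400 + 73984 = 106384 = n. ✓

n = 106384 = 180² + 272² (one valid representation with x ≤ y).
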